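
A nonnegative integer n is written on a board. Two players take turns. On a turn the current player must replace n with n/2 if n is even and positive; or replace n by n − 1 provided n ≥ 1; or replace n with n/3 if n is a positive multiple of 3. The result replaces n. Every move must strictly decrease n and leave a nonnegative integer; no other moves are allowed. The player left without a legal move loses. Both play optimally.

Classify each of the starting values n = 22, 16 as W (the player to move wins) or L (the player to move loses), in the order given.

Use the standard recursion: the mover loses at a terminal position; elsewhere, the mover wins exactly when some move hands the opponent an L position.
n=0: no move → L
n=1: reaches L-position 0 → W
n=2: only reaches 1(W), which is W → L
n=3: reaches L-position 2 → W
n=4: reaches L-position 2 → W
n=5: only reaches 4(W), which is W → L
n=6: reaches L-position 2 → W
n=7: only reaches 6(W), which is W → L
n=8: reaches L-position 7 → W
n=9: only reaches 3(W), 8(W), all W → L
n=10: reaches L-position 5 → W
n=11: only reaches 10(W), which is W → L
n=12: reaches L-position 11 → W
n=13: only reaches 12(W), which is W → L
n=14: reaches L-position 7 → W
n=15: reaches L-position 5 → W
n=16: only reaches 8(W), 15(W), all W → L
n=17: reaches L-position 16 → W
n=18: reaches L-position 9 → W
n=19: only reaches 18(W), which is W → L
n=20: reaches L-position 19 → W
n=21: reaches L-position 7 → W
n=22: reaches L-position 11 → W

22: W, 16: L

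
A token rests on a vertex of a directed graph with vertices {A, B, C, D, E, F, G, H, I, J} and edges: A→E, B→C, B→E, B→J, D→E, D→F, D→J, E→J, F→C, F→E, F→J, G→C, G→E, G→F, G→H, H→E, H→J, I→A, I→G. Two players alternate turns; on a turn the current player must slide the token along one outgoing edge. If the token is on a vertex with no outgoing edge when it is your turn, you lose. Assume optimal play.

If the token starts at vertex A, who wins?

The second player wins.

Classify positions by backward induction: terminal positions (no move available) are L. From any other position, the mover wins iff some move reaches an L.
Every edge goes from a vertex to one that appears earlier in the order C, J, E, B, H, F, D, G, A, I, so processing vertices in that order labels each vertex after all of its successors.
C: no outgoing edge → L
J: no outgoing edge → L
E: can move to J, which is L ⇒ W
B: can move to J, which is L ⇒ W
H: can move to J, which is L ⇒ W
F: can move to J, which is L ⇒ W
D: can move to J, which is L ⇒ W
G: can move to C, which is L ⇒ W
A: the only move is to E(W), a W ⇒ L
I: can move to A, which is L ⇒ W
Every move from A reaches a W position, so the mover loses.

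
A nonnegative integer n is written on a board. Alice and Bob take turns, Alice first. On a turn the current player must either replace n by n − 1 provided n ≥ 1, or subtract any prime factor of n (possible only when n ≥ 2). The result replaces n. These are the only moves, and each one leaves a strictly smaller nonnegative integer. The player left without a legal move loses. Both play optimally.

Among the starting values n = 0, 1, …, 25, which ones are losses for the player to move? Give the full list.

Positions with no move are L. A position that does have a move is losing for the player to move precisely when every available move leads to a winning position for the opponent. Fill in the labels:
n=0: no move → L
n=1: can move to 0, which is L ⇒ W
n=2: can move to 0, which is L ⇒ W
n=3: can move to 0, which is L ⇒ W
n=4: moves to 2(W), 3(W); every one is W ⇒ L
n=5: can move to 0, which is L ⇒ W
n=6: can move to 4, which is L ⇒ W
n=7: can move to 0, which is L ⇒ W
n=8: moves to 6(W), 7(W); every one is W ⇒ L
n=9: can move to 8, which is L ⇒ W
n=10: can move to 8, which is L ⇒ W
n=11: can move to 0, which is L ⇒ W
n=12: moves to 9(W), 10(W), 11(W); every one is W ⇒ L
n=13: can move to 0, which is L ⇒ W
n=14: can move to 12, which is L ⇒ W
n=15: can move to 12, which is L ⇒ W
n=16: moves to 14(W), 15(W); every one is W ⇒ L
n=17: can move to 0, which is L ⇒ W
n=18: can move to 16, which is L ⇒ W
n=19: can move to 0, which is L ⇒ W
n=20: moves to 15(W), 18(W), 19(W); every one is W ⇒ L
n=21: can move to 20, which is L ⇒ W
n=22: can move to 20, which is L ⇒ W
n=23: can move to 0, which is L ⇒ W
n=24: moves to 21(W), 22(W), 23(W); every one is W ⇒ L
n=25: can move to 20, which is L ⇒ W
The losing starting values of n are exactly the entries labelled L in this table (7 of them).

0, 4, 8, 12, 16, 20, 24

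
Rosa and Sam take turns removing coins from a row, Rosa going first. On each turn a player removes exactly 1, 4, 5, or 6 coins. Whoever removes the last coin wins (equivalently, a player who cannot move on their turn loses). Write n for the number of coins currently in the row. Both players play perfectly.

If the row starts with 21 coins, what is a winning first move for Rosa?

Remove 1, leaving 20.

Use the standard recursion: the mover loses at a terminal position; elsewhere, the mover wins exactly when some move hands the opponent an L position.
n=0: no move → L
n=1: can move to 0, which is L ⇒ W
n=2: the only move is to 1(W), a W ⇒ L
n=3: can move to 2, which is L ⇒ W
n=4: can move to 0, which is L ⇒ W
n=5: can move to 0, which is L ⇒ W
n=6: can move to 2, which is L ⇒ W
n=7: can move to 2, which is L ⇒ W
n=8: can move to 2, which is L ⇒ W
n=9: moves to 8(W), 5(W), 4(W), 3(W); every one is W ⇒ L
n=10: can move to 9, which is L ⇒ W
n=11: moves to 10(W), 7(W), 6(W), 5(W); every one is W ⇒ L
n=12: can move to 11, which is L ⇒ W
n=13: can move to 9, which is L ⇒ W
n=14: can move to 9, which is L ⇒ W
n=15: can move to 11, which is L ⇒ W
n=16: can move to 11, which is L ⇒ W
n=17: can move to 11, which is L ⇒ W
n=18: moves to 17(W), 14(W), 13(W), 12(W); every one is W ⇒ L
n=19: can move to 18, which is L ⇒ W
n=20: moves to 19(W), 16(W), 15(W), 14(W); every one is W ⇒ L
n=21: can move to 20, which is L ⇒ W
From 21, the L positions reachable in one move are: 20.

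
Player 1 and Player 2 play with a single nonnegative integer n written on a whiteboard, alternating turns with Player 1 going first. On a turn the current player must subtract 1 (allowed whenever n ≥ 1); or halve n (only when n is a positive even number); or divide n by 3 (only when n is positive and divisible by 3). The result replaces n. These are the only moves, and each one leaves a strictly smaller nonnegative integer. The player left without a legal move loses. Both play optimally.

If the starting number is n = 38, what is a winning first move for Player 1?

Compute win/loss labels from the base case upward. A position with no move is L. Any other position is W if it can reach an L in one move, else L.
n=0: no move → L
n=1: →0(L), so W
n=2: →1(W) only, which is W, so L
n=3: →2(L), so W
n=4: →2(L), so W
n=5: →4(W) only, which is W, so L
n=6: →2(L), so W
n=7: →6(W) only, which is W, so L
n=8: →7(L), so W
n=9: →3(W), 8(W) — all W, so L
n=10: →5(L), so W
n=11: →10(W) only, which is W, so L
n=12: →11(L), so W
n=13: →12(W) only, which is W, so L
n=14: →7(L), so W
n=15: →5(L), so W
n=16: →8(W), 15(W) — all W, so L
n=17: →16(L), so W
n=18: →9(L), so W
n=19: →18(W) only, which is W, so L
n=20: →19(L), so W
n=21: →7(L), so W
n=22: →11(L), so W
n=23: →22(W) only, which is W, so L
n=24: →23(L), so W
n=25: →24(W) only, which is W, so L
n=26: →13(L), so W
n=27: →9(L), so W
n=28: →14(W), 27(W) — all W, so L
n=29: →28(L), so W
n=30: →10(W), 15(W), 29(W) — all W, so L
n=31: →30(L), so W
n=32: →16(L), so W
n=33: →11(L), so W
n=34: →17(W), 33(W) — all W, so L
n=35: →34(L), so W
n=36: →12(W), 18(W), 35(W) — all W, so L
n=37: →36(L), so W
n=38: →19(L), so W
From 38, the L positions reachable in one move are: 19.

Move to 19.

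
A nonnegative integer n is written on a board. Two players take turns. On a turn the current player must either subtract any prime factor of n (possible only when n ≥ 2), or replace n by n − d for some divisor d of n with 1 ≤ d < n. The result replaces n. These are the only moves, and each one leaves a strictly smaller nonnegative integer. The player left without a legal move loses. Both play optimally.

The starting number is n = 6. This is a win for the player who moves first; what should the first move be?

Move to 4.

Positions with no move are L. A position that does have a move is losing for the player to move precisely when every available move leads to a winning position for the opponent. Fill in the labels:
n=0: no move → L
n=1: no move → L
n=2: →0(L), so W
n=3: →0(L), so W
n=4: →2(W), 3(W) — all W, so L
n=5: →0(L), so W
n=6: →4(L), so W
From 6, the L positions reachable in one move are: 4.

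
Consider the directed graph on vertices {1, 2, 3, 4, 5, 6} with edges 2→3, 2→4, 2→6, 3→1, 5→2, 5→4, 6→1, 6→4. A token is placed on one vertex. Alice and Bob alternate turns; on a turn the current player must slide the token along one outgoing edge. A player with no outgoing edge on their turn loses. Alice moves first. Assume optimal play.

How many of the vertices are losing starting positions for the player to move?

Work bottom-up. With no move the player to move loses. Otherwise the position is W if at least one move leads to an L position for the opponent, and L if every move leads to a W.
Every edge goes from a vertex to one that appears earlier in the order 1, 4, 3, 6, 2, 5, so processing vertices in that order labels each vertex after all of its successors.
1: no outgoing edge → L
4: no outgoing edge → L
3: W (go to 1, an L position)
6: W (go to 4, an L position)
2: W (go to 4, an L position)
5: W (go to 4, an L position)
The L vertices are 1, 4; that is 2 in all.

2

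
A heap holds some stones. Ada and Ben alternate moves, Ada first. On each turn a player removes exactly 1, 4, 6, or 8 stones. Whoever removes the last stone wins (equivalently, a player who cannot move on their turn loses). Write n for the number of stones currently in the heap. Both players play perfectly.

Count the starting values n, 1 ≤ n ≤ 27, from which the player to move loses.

Classify positions by backward induction: terminal positions (no move available) are L. From any other position, the mover wins iff some move reaches an L.
n=0: no move → L
n=1: can move to 0, which is L ⇒ W
n=2: the only move is to 1(W), a W ⇒ L
n=3: can move to 2, which is L ⇒ W
n=4: can move to 0, which is L ⇒ W
n=5: moves to 4(W), 1(W); every one is W ⇒ L
n=6: can move to 5, which is L ⇒ W
n=7: moves to 6(W), 3(W), 1(W); every one is W ⇒ L
n=8: can move to 7, which is L ⇒ W
n=9: can move to 5, which is L ⇒ W
n=10: can move to 2, which is L ⇒ W
n=11: can move to 7, which is L ⇒ W
n=12: moves to 11(W), 8(W), 6(W), 4(W); every one is W ⇒ L
n=13: can move to 12, which is L ⇒ W
n=14: moves to 13(W), 10(W), 8(W), 6(W); every one is W ⇒ L
n=15: can move to 14, which is L ⇒ W
n=16: can move to 12, which is L ⇒ W
n=17: moves to 16(W), 13(W), 11(W), 9(W); every one is W ⇒ L
n=18: can move to 17, which is L ⇒ W
n=19: moves to 18(W), 15(W), 13(W), 11(W); every one is W ⇒ L
n=20: can move to 19, which is L ⇒ W
n=21: can move to 17, which is L ⇒ W
n=22: can move to 14, which is L ⇒ W
n=23: can move to 19, which is L ⇒ W
n=24: moves to 23(W), 20(W), 18(W), 16(W); every one is W ⇒ L
n=25: can move to 24, which is L ⇒ W
n=26: moves to 25(W), 22(W), 20(W), 18(W); every one is W ⇒ L
n=27: can move to 26, which is L ⇒ W
L entries with 1 ≤ n ≤ 27 (n=0 is outside the asked range and is not counted): n = 2, 5, 7, 12, 14, 17, 19, 24, 26; that makes 9.

9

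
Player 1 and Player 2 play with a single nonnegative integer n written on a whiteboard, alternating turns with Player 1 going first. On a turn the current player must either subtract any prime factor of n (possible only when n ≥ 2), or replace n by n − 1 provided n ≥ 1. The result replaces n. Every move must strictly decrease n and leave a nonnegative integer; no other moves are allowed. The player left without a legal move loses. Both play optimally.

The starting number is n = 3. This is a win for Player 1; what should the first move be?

Work bottom-up. With no move the player to move loses. Otherwise the position is W if at least one move leads to an L position for the opponent, and L if every move leads to a W.
n=0: no move → L
n=1: reaches L-position 0 → W
n=2: reaches L-position 0 → W
n=3: reaches L-position 0 → W
From 3, the L positions reachable in one move are: 0.

Move to 0.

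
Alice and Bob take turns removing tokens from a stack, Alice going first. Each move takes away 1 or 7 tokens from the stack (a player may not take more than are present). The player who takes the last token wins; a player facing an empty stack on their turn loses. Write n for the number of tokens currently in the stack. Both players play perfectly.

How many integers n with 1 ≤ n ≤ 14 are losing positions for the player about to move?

7

Positions with no move are L. A position that does have a move is losing for the player to move precisely when every available move leads to a winning position for the opponent. Fill in the labels:
n=0: no move → L
n=1: reaches L-position 0 → W
n=2: only reaches 1(W), which is W → L
n=3: reaches L-position 2 → W
n=4: only reaches 3(W), which is W → L
n=5: reaches L-position 4 → W
n=6: only reaches 5(W), which is W → L
n=7: reaches L-position 6 → W
n=8: only reaches 7(W), 1(W), all W → L
n=9: reaches L-position 8 → W
n=10: only reaches 9(W), 3(W), all W → L
n=11: reaches L-position 10 → W
n=12: only reaches 11(W), 5(W), all W → L
n=13: reaches L-position 12 → W
n=14: only reaches 13(W), 7(W), all W → L
L entries with 1 ≤ n ≤ 14 (n=0 is outside the asked range and is not counted): n = 2, 4, 6, 8, 10, 12, 14; that makes 7.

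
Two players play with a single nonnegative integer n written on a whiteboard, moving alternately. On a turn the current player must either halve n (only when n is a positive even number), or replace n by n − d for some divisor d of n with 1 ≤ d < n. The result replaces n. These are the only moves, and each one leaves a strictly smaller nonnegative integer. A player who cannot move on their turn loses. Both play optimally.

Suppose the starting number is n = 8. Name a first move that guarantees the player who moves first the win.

Move to 7.

Use the standard recursion: the mover loses at a terminal position; elsewhere, the mover wins exactly when some move hands the opponent an L position.
n=0: no move → L
n=1: no move → L
n=2: reaches L-position 1 → W
n=3: only reaches 2(W), which is W → L
n=4: reaches L-position 3 → W
n=5: only reaches 4(W), which is W → L
n=6: reaches L-position 3 → W
n=7: only reaches 6(W), which is W → L
n=8: reaches L-position 7 → W
From 8, the L positions reachable in one move are: 7.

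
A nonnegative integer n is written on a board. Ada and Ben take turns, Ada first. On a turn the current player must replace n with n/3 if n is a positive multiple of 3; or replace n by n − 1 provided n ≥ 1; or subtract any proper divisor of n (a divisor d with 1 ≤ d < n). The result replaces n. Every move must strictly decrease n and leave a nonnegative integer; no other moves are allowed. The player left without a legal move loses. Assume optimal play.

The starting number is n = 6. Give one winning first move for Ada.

Move to 2.

Compute win/loss labels from the base case upward. A position with no move is L. Any other position is W if it can reach an L in one move, else L.
n=0: no move → L
n=1: →0(L), so W
n=2: →1(W) only, which is W, so L
n=3: →2(L), so W
n=4: →2(L), so W
n=5: →4(W) only, which is W, so L
n=6: →2(L), so W
From 6, the L positions reachable in one move are: 2, 5. Any move reaching one of these is winning.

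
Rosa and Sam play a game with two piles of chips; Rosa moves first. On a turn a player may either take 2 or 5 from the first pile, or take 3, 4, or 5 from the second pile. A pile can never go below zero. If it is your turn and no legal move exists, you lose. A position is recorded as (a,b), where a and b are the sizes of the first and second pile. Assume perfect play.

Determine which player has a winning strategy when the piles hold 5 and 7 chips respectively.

Sam wins.

Work bottom-up. With no move the player to move loses. Otherwise the position is W if at least one move leads to an L position for the opponent, and L if every move leads to a W.
No move ever increases a pile, so every position that can arise here has a ≤ 5 and b ≤ 7; it is enough to label the cells with 0 ≤ a ≤ 5 and 0 ≤ b ≤ 7.
Every move lowers a or b (never raises either), so fill the grid row by row in increasing a, and left to right within a row: each cell's successors are then already labelled.
      b=0  b=1  b=2  b=3  b=4  b=5  b=6  b=7
a=0:    L    L    L    W    W    W    W    W
a=1:    L    L    L    W    W    W    W    W
a=2:    W    W    W    L    L    L    W    W
a=3:    W    W    W    L    L    L    W    W
a=4:    L    L    L    W    W    W    W    W
a=5:    W    W    W    W    W    W    L    L
Cells with no legal move (terminal, hence L): (0,0), (0,1), (0,2), (1,0), (1,1), (1,2).
The remaining L cells, each justified by listing all of its moves:
(2,3): L (options (0,3)(W), (2,0)(W) are all W)
(2,4): L (options (0,4)(W), (2,1)(W), (2,0)(W) are all W)
(2,5): L (options (0,5)(W), (2,2)(W), (2,1)(W), (2,0)(W) are all W)
(3,3): L (options (1,3)(W), (3,0)(W) are all W)
(3,4): L (options (1,4)(W), (3,1)(W), (3,0)(W) are all W)
(3,5): L (options (1,5)(W), (3,2)(W), (3,1)(W), (3,0)(W) are all W)
(4,0): L (sole option (2,0)(W) is W)
(4,1): L (sole option (2,1)(W) is W)
(4,2): L (sole option (2,2)(W) is W)
(5,6): L (options (3,6)(W), (0,6)(W), (5,3)(W), (5,2)(W), (5,1)(W) are all W)
(5,7): L (options (3,7)(W), (0,7)(W), (5,4)(W), (5,3)(W), (5,2)(W) are all W)
Every other cell has at least one move into one of the L cells above, so it is W.
Every move from (5,7) reaches a W position, so the mover loses.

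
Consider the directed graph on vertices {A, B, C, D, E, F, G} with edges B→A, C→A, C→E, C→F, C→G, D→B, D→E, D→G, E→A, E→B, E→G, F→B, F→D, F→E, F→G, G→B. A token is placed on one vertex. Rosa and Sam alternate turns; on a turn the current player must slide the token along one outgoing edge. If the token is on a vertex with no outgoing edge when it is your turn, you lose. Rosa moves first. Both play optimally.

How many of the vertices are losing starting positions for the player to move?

2

Build the W/L table. Terminal = L. A non-terminal position is W if it has a move to some L; otherwise it is L.
Every edge goes from a vertex to one that appears earlier in the order A, B, G, E, D, F, C, so processing vertices in that order labels each vertex after all of its successors.
A: no outgoing edge → L
B: can move to A, which is L ⇒ W
G: the only move is to B(W), a W ⇒ L
E: can move to G, which is L ⇒ W
D: can move to G, which is L ⇒ W
F: can move to G, which is L ⇒ W
C: can move to G, which is L ⇒ W
The L vertices are A, G; that is 2 in all.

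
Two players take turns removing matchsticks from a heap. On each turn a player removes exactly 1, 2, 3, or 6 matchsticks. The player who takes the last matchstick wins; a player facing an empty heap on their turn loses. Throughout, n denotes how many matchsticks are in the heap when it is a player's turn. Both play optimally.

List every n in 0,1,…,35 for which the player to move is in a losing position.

Positions with no move are L. A position that does have a move is losing for the player to move precisely when every available move leads to a winning position for the opponent. Fill in the labels:
n=0: no move → L
n=1: W (go to 0, an L position)
n=2: W (go to 0, an L position)
n=3: W (go to 0, an L position)
n=4: L (options 3(W), 2(W), 1(W) are all W)
n=5: W (go to 4, an L position)
n=6: W (go to 4, an L position)
n=7: W (go to 4, an L position)
n=8: L (options 7(W), 6(W), 5(W), 2(W) are all W)
n=9: W (go to 8, an L position)
n=10: W (go to 8, an L position)
n=11: W (go to 8, an L position)
n=12: L (options 11(W), 10(W), 9(W), 6(W) are all W)
n=13: W (go to 12, an L position)
n=14: W (go to 12, an L position)
n=15: W (go to 12, an L position)
n=16: L (options 15(W), 14(W), 13(W), 10(W) are all W)
n=17: W (go to 16, an L position)
n=18: W (go to 16, an L position)
n=19: W (go to 16, an L position)
n=20: L (options 19(W), 18(W), 17(W), 14(W) are all W)
n=21: W (go to 20, an L position)
n=22: W (go to 20, an L position)
n=23: W (go to 20, an L position)
n=24: L (options 23(W), 22(W), 21(W), 18(W) are all W)
n=25: W (go to 24, an L position)
n=26: W (go to 24, an L position)
n=27: W (go to 24, an L position)
n=28: L (options 27(W), 26(W), 25(W), 22(W) are all W)
n=29: W (go to 28, an L position)
n=30: W (go to 28, an L position)
n=31: W (go to 28, an L position)
n=32: L (options 31(W), 30(W), 29(W), 26(W) are all W)
n=33: W (go to 32, an L position)
n=34: W (go to 32, an L position)
n=35: W (go to 32, an L position)
The losing starting values of n are exactly the entries labelled L in this table (9 of them).

0, 4, 8, 12, 16, 20, 24, 28, 32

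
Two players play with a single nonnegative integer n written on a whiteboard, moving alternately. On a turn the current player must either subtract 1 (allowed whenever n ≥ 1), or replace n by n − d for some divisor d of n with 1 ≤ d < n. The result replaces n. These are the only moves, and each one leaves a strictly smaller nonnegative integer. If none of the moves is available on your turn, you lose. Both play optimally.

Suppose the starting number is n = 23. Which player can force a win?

The second player wins.

Label each position W (a win for the player to move) or L (a loss). A position with no legal move is L; any other position is W exactly when some move reaches an L, and L when every move reaches a W.
n=0: no move → L
n=1: reaches L-position 0 → W
n=2: only reaches 1(W), which is W → L
n=3: reaches L-position 2 → W
n=4: reaches L-position 2 → W
n=5: only reaches 4(W), which is W → L
n=6: reaches L-position 5 → W
n=7: only reaches 6(W), which is W → L
n=8: reaches L-position 7 → W
n=9: only reaches 6(W), 8(W), all W → L
n=10: reaches L-position 5 → W
n=11: only reaches 10(W), which is W → L
n=12: reaches L-position 9 → W
n=13: only reaches 12(W), which is W → L
n=14: reaches L-position 7 → W
n=15: only reaches 10(W), 12(W), 14(W), all W → L
n=16: reaches L-position 15 → W
n=17: only reaches 16(W), which is W → L
n=18: reaches L-position 9 → W
n=19: only reaches 18(W), which is W → L
n=20: reaches L-position 15 → W
n=21: only reaches 14(W), 18(W), 20(W), all W → L
n=22: reaches L-position 11 → W
n=23: only reaches 22(W), which is W → L
Every move from 23 reaches a W position, so the mover loses.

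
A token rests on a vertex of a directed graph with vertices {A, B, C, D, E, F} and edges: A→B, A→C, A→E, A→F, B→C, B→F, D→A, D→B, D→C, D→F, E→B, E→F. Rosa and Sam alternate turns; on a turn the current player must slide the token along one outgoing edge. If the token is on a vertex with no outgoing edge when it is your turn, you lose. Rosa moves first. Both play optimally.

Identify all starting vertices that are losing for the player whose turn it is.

Compute win/loss labels from the base case upward. A position with no move is L. Any other position is W if it can reach an L in one move, else L.
Every edge goes from a vertex to one that appears earlier in the order C, F, B, E, A, D, so processing vertices in that order labels each vertex after all of its successors.
C: no outgoing edge → L
F: no outgoing edge → L
B: →F(L), so W
E: →F(L), so W
A: →F(L), so W
D: →F(L), so W
Reading off the rows marked L gives the requested list; there are 2 such vertices.

C, F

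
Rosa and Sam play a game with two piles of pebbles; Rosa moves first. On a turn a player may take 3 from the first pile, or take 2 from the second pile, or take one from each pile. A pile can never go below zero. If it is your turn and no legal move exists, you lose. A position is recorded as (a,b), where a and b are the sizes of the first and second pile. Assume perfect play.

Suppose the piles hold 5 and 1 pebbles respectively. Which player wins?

Sam wins.

Compute win/loss labels from the base case upward. A position with no move is L. Any other position is W if it can reach an L in one move, else L.
No move ever increases a pile, so every position that can arise here has a ≤ 5 and b ≤ 1; it is enough to label the cells with 0 ≤ a ≤ 5 and 0 ≤ b ≤ 1.
Every move lowers a or b (never raises either), so fill the grid row by row in increasing a, and left to right within a row: each cell's successors are then already labelled.
      b=0  b=1
a=0:    L    L
a=1:    L    W
a=2:    L    W
a=3:    W    W
a=4:    W    L
a=5:    W    L
Cells with no legal move (terminal, hence L): (0,0), (0,1), (1,0), (2,0).
The remaining L cells, each justified by listing all of its moves:
(4,1): L (options (1,1)(W), (3,0)(W) are all W)
(5,1): L (options (2,1)(W), (4,0)(W) are all W)
Every other cell has at least one move into one of the L cells above, so it is W.
Every move from (5,1) reaches a W position, so the mover loses.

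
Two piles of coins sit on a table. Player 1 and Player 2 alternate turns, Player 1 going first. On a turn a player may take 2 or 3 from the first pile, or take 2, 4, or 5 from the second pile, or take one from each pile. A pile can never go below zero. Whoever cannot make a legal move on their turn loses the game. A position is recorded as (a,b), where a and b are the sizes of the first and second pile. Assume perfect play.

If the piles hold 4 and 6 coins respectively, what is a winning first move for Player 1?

Label each position W (a win for the player to move) or L (a loss). A position with no legal move is L; any other position is W exactly when some move reaches an L, and L when every move reaches a W.
No move ever increases a pile, so every position that can arise here has a ≤ 4 and b ≤ 6; it is enough to label the cells with 0 ≤ a ≤ 4 and 0 ≤ b ≤ 6.
Every move lowers a or b (never raises either), so fill the grid row by row in increasing a, and left to right within a row: each cell's successors are then already labelled.
      b=0  b=1  b=2  b=3  b=4  b=5  b=6
a=0:    L    L    W    W    W    W    W
a=1:    L    W    W    L    W    W    L
a=2:    W    W    L    L    W    W    W
a=3:    W    W    L    W    W    L    W
a=4:    W    L    W    W    L    W    W
Cells with no legal move (terminal, hence L): (0,0), (0,1), (1,0).
The remaining L cells, each justified by listing all of its moves:
(1,3): only reaches (1,1)(W), (0,2)(W), all W → L
(1,6): only reaches (1,4)(W), (1,2)(W), (1,1)(W), (0,5)(W), all W → L
(2,2): only reaches (0,2)(W), (2,0)(W), (1,1)(W), all W → L
(2,3): only reaches (0,3)(W), (2,1)(W), (1,2)(W), all W → L
(3,2): only reaches (1,2)(W), (0,2)(W), (3,0)(W), (2,1)(W), all W → L
(3,5): only reaches (1,5)(W), (0,5)(W), (3,3)(W), (3,1)(W), (3,0)(W), (2,4)(W), all W → L
(4,1): only reaches (2,1)(W), (1,1)(W), (3,0)(W), all W → L
(4,4): only reaches (2,4)(W), (1,4)(W), (4,2)(W), (4,0)(W), (3,3)(W), all W → L
Every other cell has at least one move into one of the L cells above, so it is W.
From (4,6), the L positions reachable in one move are: (1,6), (4,4), (4,1), (3,5). Any move reaching one of these is winning.

Move to (1,6).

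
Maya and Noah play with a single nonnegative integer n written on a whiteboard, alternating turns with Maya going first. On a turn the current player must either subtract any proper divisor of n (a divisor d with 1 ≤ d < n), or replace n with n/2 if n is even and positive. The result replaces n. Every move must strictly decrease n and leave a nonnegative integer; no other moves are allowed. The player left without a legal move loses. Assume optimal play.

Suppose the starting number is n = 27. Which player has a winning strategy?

Noah wins.

Classify positions by backward induction: terminal positions (no move available) are L. From any other position, the mover wins iff some move reaches an L.
n=0: no move → L
n=1: no move → L
n=2: →1(L), so W
n=3: →2(W) only, which is W, so L
n=4: →3(L), so W
n=5: →4(W) only, which is W, so L
n=6: →3(L), so W
n=7: →6(W) only, which is W, so L
n=8: →7(L), so W
n=9: →6(W), 8(W) — all W, so L
n=10: →5(L), so W
n=11: →10(W) only, which is W, so L
n=12: →9(L), so W
n=13: →12(W) only, which is W, so L
n=14: →7(L), so W
n=15: →10(W), 12(W), 14(W) — all W, so L
n=16: →15(L), so W
n=17: →16(W) only, which is W, so L
n=18: →9(L), so W
n=19: →18(W) only, which is W, so L
n=20: →15(L), so W
n=21: →14(W), 18(W), 20(W) — all W, so L
n=22: →11(L), so W
n=23: →22(W) only, which is W, so L
n=24: →21(L), so W
n=25: →20(W), 24(W) — all W, so L
n=26: →13(L), so W
n=27: →18(W), 24(W), 26(W) — all W, so L
The starting position 27 is L: whatever Maya does, the opponent receives a W position.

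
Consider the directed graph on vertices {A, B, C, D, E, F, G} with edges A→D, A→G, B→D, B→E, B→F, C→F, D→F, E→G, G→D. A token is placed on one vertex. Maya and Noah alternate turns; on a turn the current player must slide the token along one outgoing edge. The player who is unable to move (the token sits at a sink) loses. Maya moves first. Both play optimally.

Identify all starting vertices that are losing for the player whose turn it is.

F, G

Work bottom-up. With no move the player to move loses. Otherwise the position is W if at least one move leads to an L position for the opponent, and L if every move leads to a W.
Every edge goes from a vertex to one that appears earlier in the order F, D, G, E, B, A, C, so processing vertices in that order labels each vertex after all of its successors.
F: no outgoing edge → L
D: reaches L-position F → W
G: only reaches D(W), which is W → L
E: reaches L-position G → W
B: reaches L-position F → W
A: reaches L-position G → W
C: reaches L-position F → W
Reading off the rows marked L gives the requested list; there are 2 such vertices.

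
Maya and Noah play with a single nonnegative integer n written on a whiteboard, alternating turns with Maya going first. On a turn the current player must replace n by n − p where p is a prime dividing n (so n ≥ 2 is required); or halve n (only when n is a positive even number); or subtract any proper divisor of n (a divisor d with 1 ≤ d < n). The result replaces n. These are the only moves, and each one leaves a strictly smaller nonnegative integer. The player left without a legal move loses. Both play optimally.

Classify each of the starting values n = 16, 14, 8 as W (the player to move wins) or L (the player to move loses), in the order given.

16: W, 14: L, 8: W

Work bottom-up. With no move the player to move loses. Otherwise the position is W if at least one move leads to an L position for the opponent, and L if every move leads to a W.
n=0: no move → L
n=1: no move → L
n=2: can move to 0, which is L ⇒ W
n=3: can move to 0, which is L ⇒ W
n=4: moves to 2(W), 3(W); every one is W ⇒ L
n=5: can move to 0, which is L ⇒ W
n=6: can move to 4, which is L ⇒ W
n=7: can move to 0, which is L ⇒ W
n=8: can move to 4, which is L ⇒ W
n=9: moves to 6(W), 8(W); every one is W ⇒ L
n=10: can move to 9, which is L ⇒ W
n=11: can move to 0, which is L ⇒ W
n=12: can move to 9, which is L ⇒ W
n=13: can move to 0, which is L ⇒ W
n=14: moves to 7(W), 12(W), 13(W); every one is W ⇒ L
n=15: can move to 14, which is L ⇒ W
n=16: can move to 14, which is L ⇒ W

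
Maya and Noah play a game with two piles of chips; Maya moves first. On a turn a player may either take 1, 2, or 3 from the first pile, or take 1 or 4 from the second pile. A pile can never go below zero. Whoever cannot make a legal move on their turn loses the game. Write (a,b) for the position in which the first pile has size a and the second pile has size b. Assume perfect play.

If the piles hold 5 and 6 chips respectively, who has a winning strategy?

Use the standard recursion: the mover loses at a terminal position; elsewhere, the mover wins exactly when some move hands the opponent an L position.
No move ever increases a pile, so every position that can arise here has a ≤ 5 and b ≤ 6; it is enough to label the cells with 0 ≤ a ≤ 5 and 0 ≤ b ≤ 6.
Every move lowers a or b (never raises either), so fill the grid row by row in increasing a, and left to right within a row: each cell's successors are then already labelled.
      b=0  b=1  b=2  b=3  b=4  b=5  b=6
a=0:    L    W    L    W    W    L    W
a=1:    W    L    W    L    W    W    L
a=2:    W    W    W    W    L    W    W
a=3:    W    W    W    W    W    W    W
a=4:    L    W    L    W    W    L    W
a=5:    W    L    W    L    W    W    L
Cells with no legal move (terminal, hence L): (0,0).
The remaining L cells, each justified by listing all of its moves:
(0,2): L (sole option (0,1)(W) is W)
(0,5): L (options (0,4)(W), (0,1)(W) are all W)
(1,1): L (options (0,1)(W), (1,0)(W) are all W)
(1,3): L (options (0,3)(W), (1,2)(W) are all W)
(1,6): L (options (0,6)(W), (1,5)(W), (1,2)(W) are all W)
(2,4): L (options (1,4)(W), (0,4)(W), (2,3)(W), (2,0)(W) are all W)
(4,0): L (options (3,0)(W), (2,0)(W), (1,0)(W) are all W)
(4,2): L (options (3,2)(W), (2,2)(W), (1,2)(W), (4,1)(W) are all W)
(4,5): L (options (3,5)(W), (2,5)(W), (1,5)(W), (4,4)(W), (4,1)(W) are all W)
(5,1): L (options (4,1)(W), (3,1)(W), (2,1)(W), (5,0)(W) are all W)
(5,3): L (options (4,3)(W), (3,3)(W), (2,3)(W), (5,2)(W) are all W)
(5,6): L (options (4,6)(W), (3,6)(W), (2,6)(W), (5,5)(W), (5,2)(W) are all W)
Every other cell has at least one move into one of the L cells above, so it is W.
Every move from (5,6) reaches a W position, so the mover loses.

Noah wins.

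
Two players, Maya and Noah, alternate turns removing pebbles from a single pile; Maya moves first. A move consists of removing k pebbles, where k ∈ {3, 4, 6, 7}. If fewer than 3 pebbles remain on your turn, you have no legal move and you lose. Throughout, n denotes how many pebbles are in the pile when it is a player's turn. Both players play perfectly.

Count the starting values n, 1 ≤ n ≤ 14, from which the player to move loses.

5

Classify positions by backward induction: terminal positions (no move available) are L. From any other position, the mover wins iff some move reaches an L.
n=0: no move → L
n=1: no move → L
n=2: no move → L
n=3: W (go to 0, an L position)
n=4: W (go to 1, an L position)
n=5: W (go to 2, an L position)
n=6: W (go to 2, an L position)
n=7: W (go to 1, an L position)
n=8: W (go to 2, an L position)
n=9: W (go to 2, an L position)
n=10: L (options 7(W), 6(W), 4(W), 3(W) are all W)
n=11: L (options 8(W), 7(W), 5(W), 4(W) are all W)
n=12: L (options 9(W), 8(W), 6(W), 5(W) are all W)
n=13: W (go to 10, an L position)
n=14: W (go to 11, an L position)
L entries with 1 ≤ n ≤ 14 (n=0 is outside the asked range and is not counted): n = 1, 2, 10, 11, 12; that makes 5.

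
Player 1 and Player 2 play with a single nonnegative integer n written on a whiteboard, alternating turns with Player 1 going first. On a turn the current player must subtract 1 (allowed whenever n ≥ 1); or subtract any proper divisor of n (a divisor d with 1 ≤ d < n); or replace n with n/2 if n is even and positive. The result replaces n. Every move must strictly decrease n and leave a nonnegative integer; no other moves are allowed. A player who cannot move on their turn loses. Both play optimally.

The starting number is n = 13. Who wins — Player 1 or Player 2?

Build the W/L table. Terminal = L. A non-terminal position is W if it has a move to some L; otherwise it is L.
n=0: no move → L
n=1: W (go to 0, an L position)
n=2: L (sole option 1(W) is W)
n=3: W (go to 2, an L position)
n=4: W (go to 2, an L position)
n=5: L (sole option 4(W) is W)
n=6: W (go to 5, an L position)
n=7: L (sole option 6(W) is W)
n=8: W (go to 7, an L position)
n=9: L (options 6(W), 8(W) are all W)
n=10: W (go to 5, an L position)
n=11: L (sole option 10(W) is W)
n=12: W (go to 9, an L position)
n=13: L (sole option 12(W) is W)
Every move from 13 reaches a W position, so the mover loses.

Player 2 wins.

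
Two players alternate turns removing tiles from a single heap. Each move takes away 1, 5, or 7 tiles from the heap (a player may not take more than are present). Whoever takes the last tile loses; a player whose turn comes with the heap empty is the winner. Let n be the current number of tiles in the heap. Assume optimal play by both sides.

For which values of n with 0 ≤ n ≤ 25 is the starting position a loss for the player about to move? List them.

1, 3, 5, 7, 9, 11, 13, 15, 17, 19, 21, 23, 25

Positions with no move are W. A position that does have a move is losing for the player to move precisely when every available move leads to a winning position for the opponent. Fill in the labels:
n=0: no move; the opponent has just taken the last tile and therefore loses → W
n=1: the only move is to 0(W), a W ⇒ L
n=2: can move to 1, which is L ⇒ W
n=3: the only move is to 2(W), a W ⇒ L
n=4: can move to 3, which is L ⇒ W
n=5: moves to 4(W), 0(W); every one is W ⇒ L
n=6: can move to 5, which is L ⇒ W
n=7: moves to 6(W), 2(W), 0(W); every one is W ⇒ L
n=8: can move to 7, which is L ⇒ W
n=9: moves to 8(W), 4(W), 2(W); every one is W ⇒ L
n=10: can move to 9, which is L ⇒ W
n=11: moves to 10(W), 6(W), 4(W); every one is W ⇒ L
n=12: can move to 11, which is L ⇒ W
n=13: moves to 12(W), 8(W), 6(W); every one is W ⇒ L
n=14: can move to 13, which is L ⇒ W
n=15: moves to 14(W), 10(W), 8(W); every one is W ⇒ L
n=16: can move to 15, which is L ⇒ W
n=17: moves to 16(W), 12(W), 10(W); every one is W ⇒ L
n=18: can move to 17, which is L ⇒ W
n=19: moves to 18(W), 14(W), 12(W); every one is W ⇒ L
n=20: can move to 19, which is L ⇒ W
n=21: moves to 20(W), 16(W), 14(W); every one is W ⇒ L
n=22: can move to 21, which is L ⇒ W
n=23: moves to 22(W), 18(W), 16(W); every one is W ⇒ L
n=24: can move to 23, which is L ⇒ W
n=25: moves to 24(W), 20(W), 18(W); every one is W ⇒ L
The losing starting values of n are exactly the entries labelled L in this table (13 of them).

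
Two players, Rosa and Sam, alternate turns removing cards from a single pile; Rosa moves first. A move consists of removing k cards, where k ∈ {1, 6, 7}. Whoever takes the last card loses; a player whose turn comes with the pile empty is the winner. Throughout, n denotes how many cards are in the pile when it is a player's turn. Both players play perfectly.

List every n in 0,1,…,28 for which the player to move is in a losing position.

1, 3, 5, 13, 15, 17, 25, 27

Build the W/L table. Terminal = W. A non-terminal position is W if it has a move to some L; otherwise it is L.
n=0: no move; the opponent has just taken the last card and therefore loses → W
n=1: only reaches 0(W), which is W → L
n=2: reaches L-position 1 → W
n=3: only reaches 2(W), which is W → L
n=4: reaches L-position 3 → W
n=5: only reaches 4(W), which is W → L
n=6: reaches L-position 5 → W
n=7: reaches L-position 1 → W
n=8: reaches L-position 1 → W
n=9: reaches L-position 3 → W
n=10: reaches L-position 3 → W
n=11: reaches L-position 5 → W
n=12: reaches L-position 5 → W
n=13: only reaches 12(W), 7(W), 6(W), all W → L
n=14: reaches L-position 13 → W
n=15: only reaches 14(W), 9(W), 8(W), all W → L
n=16: reaches L-position 15 → W
n=17: only reaches 16(W), 11(W), 10(W), all W → L
n=18: reaches L-position 17 → W
n=19: reaches L-position 13 → W
n=20: reaches L-position 13 → W
n=21: reaches L-position 15 → W
n=22: reaches L-position 15 → W
n=23: reaches L-position 17 → W
n=24: reaches L-position 17 → W
n=25: only reaches 24(W), 19(W), 18(W), all W → L
n=26: reaches L-position 25 → W
n=27: only reaches 26(W), 21(W), 20(W), all W → L
n=28: reaches L-position 27 → W
The losing starting values of n are exactly the entries labelled L in this table (8 of them).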